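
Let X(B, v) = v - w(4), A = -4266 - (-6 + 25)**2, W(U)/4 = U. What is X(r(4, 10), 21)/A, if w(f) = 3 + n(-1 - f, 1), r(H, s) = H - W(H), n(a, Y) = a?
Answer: -23/4627 ≈ -0.0049708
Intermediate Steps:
W(U) = 4*U
r(H, s) = -3*H (r(H, s) = H - 4*H = -3*H)
w(f) = 2 - f (w(f) = 3 + (-1 - f) = 2 - f)
A = -4627 (A = -4266 - 1*19**2 = -4266 - 1*361 = -4266 - 361 = -4627)
X(B, v) = 2 + v (X(B, v) = v - (2 - 1*4) = v - (2 - 4) = v - 1*(-2) = v + 2 = 2 + v)
X(r(4, 10), 21)/A = (2 + 21)/(-4627) = 23*(-1/4627) = -23/4627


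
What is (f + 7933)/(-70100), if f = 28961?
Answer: -18447/35050 ≈ -0.52631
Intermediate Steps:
(f + 7933)/(-70100) = (28961 + 7933)/(-70100) = 36894*(-1/70100) = -18447/35050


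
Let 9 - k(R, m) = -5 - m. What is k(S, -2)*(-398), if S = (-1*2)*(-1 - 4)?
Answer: -4776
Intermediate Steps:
S = 10 (S = -2*(-5) = 10)
k(R, m) = 14 + m (k(R, m) = 9 - (-5 - m) = 9 + (5 + m) = 14 + m)
k(S, -2)*(-398) = (14 - 2)*(-398) = 12*(-398) = -4776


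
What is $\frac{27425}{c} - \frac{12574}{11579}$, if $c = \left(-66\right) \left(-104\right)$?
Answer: $\frac{231246139}{79478256} \approx 2.9096$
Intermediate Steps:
$c = 6864$
$\frac{27425}{c} - \frac{12574}{11579} = \frac{27425}{6864} - \frac{12574}{11579} = \frac{231246139}{79478256}$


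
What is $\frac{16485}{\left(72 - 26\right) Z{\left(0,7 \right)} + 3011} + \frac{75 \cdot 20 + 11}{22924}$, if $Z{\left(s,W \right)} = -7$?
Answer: $\frac{381965219}{61642636} \approx 6.1964$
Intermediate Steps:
$\frac{16485}{\left(72 - 26\right) Z{\left(0,7 \right)} + 3011} + \frac{75 \cdot 20 + 11}{22924} = \frac{16485}{\left(72 - 26\right) \left(-7\right) + 3011} + \frac{75 \cdot 20 + 11}{22924} = \frac{16485}{46 \left(-7\right) + 3011} + \left(1500 + 11\right) \frac{1}{22924} = \frac{16485}{-322 + 3011} + 1511 \cdot \frac{1}{22924} = \frac{16485}{2689} + \frac{1511}{22924} = \frac{381965219}{61642636}$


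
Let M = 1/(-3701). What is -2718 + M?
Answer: -10059319/3701 ≈ -2718.0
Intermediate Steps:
M = -1/3701 ≈ -0.00027020
-2718 + M = -2718 - 1/3701 = -10059319/3701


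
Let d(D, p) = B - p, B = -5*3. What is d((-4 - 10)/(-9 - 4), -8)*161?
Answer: -1127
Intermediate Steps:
B = -15
d(D, p) = -15 - p
d((-4 - 10)/(-9 - 4), -8)*161 = (-15 - 1*(-8))*161 = (-15 + 8)*161 = -7*161 = -1127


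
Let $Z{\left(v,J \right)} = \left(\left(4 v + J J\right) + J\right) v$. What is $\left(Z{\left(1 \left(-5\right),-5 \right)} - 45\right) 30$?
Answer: $-1350$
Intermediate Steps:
$Z{\left(v,J \right)} = v \left(J + J^{2} + 4 v\right)$ ($Z{\left(v,J \right)} = \left(\left(4 v + J^{2}\right) + J\right) v = \left(\left(J^{2} + 4 v\right) + J\right) v = \left(J + J^{2} + 4 v\right) v = v \left(J + J^{2} + 4 v\right)$)
$\left(Z{\left(1 \left(-5\right),-5 \right)} - 45\right) 30 = \left(1 \left(-5\right) \left(-5 + \left(-5\right)^{2} + 4 \cdot 1 \left(-5\right)\right) - 45\right) 30 = \left(- 5 \left(-5 + 25 + 4 \left(-5\right)\right) - 45\right) 30 = \left(- 5 \left(-5 + 25 - 20\right) - 45\right) 30 = \left(\left(-5\right) 0 - 45\right) 30 = \left(0 - 45\right) 30 = \left(-45\right) 30 = -1350$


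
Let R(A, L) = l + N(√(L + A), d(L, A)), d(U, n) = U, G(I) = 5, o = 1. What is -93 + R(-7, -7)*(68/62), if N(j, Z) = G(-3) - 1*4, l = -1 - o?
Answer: -2917/31 ≈ -94.097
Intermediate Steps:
l = -2 (l = -1 - 1*1 = -1 - 1 = -2)
N(j, Z) = 1 (N(j, Z) = 5 - 1*4 = 5 - 4 = 1)
R(A, L) = -1 (R(A, L) = -2 + 1 = -1)
-93 + R(-7, -7)*(68/62) = -93 - 68/62 = -93 - 1*34/31 = -93 - 34/31 = -2917/31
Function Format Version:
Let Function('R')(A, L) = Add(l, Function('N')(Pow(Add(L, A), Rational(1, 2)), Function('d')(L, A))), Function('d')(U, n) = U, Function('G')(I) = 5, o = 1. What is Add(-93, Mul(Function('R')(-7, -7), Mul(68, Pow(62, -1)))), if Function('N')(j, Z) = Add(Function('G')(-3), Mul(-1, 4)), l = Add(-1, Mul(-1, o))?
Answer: Rational(-2917, 31) ≈ -94.097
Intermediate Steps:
l = -2 (l = Add(-1, Mul(-1, 1)) = Add(-1, -1) = -2)
Function('N')(j, Z) = 1 (Function('N')(j, Z) = Add(5, Mul(-1, 4)) = Add(5, -4) = 1)
Function('R')(A, L) = -1 (Function('R')(A, L) = Add(-2, 1) = -1)
Add(-93, Mul(Function('R')(-7, -7), Mul(68, Pow(62, -1)))) = Add(-93, Mul(-1, Mul(68, Pow(62, -1)))) = Add(-93, Mul(-1, Mul(68, Rational(1, 62)))) = Add(-93, Mul(-1, Rational(34, 31))) = Add(-93, Rational(-34, 31)) = Rational(-2917, 31)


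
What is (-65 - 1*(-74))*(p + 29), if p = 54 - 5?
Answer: 702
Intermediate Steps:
p = 49
(-65 - 1*(-74))*(p + 29) = (-65 - 1*(-74))*(49 + 29) = (-65 + 74)*78 = 9*78 = 702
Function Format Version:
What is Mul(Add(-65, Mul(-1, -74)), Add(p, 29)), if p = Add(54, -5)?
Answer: 702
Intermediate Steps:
p = 49
Mul(Add(-65, Mul(-1, -74)), Add(p, 29)) = Mul(Add(-65, Mul(-1, -74)), Add(49, 29)) = Mul(Add(-65, 74), 78) = Mul(9, 78) = 702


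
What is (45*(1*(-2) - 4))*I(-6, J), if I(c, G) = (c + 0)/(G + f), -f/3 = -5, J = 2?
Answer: 1620/17 ≈ 95.294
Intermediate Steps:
f = 15 (f = -3*(-5) = 15)
I(c, G) = c/(15 + G) (I(c, G) = (c + 0)/(G + 15) = c/(15 + G))
(45*(1*(-2) - 4))*I(-6, J) = (45*(1*(-2) - 4))*(-6/(15 + 2)) = (45*(-2 - 4))*(-6/17) = (45*(-6))*(-6*1/17) = -270*(-6/17) = 1620/17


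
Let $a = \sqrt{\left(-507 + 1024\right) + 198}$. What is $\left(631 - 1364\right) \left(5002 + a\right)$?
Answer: $-3666466 - 733 \sqrt{715} \approx -3.6861 \cdot 10^{6}$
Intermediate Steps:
$a = \sqrt{715}$ ($a = \sqrt{517 + 198} = \sqrt{715} \approx 26.739$)
$\left(631 - 1364\right) \left(5002 + a\right) = \left(631 - 1364\right) \left(5002 + \sqrt{715}\right) = - 733 \left(5002 + \sqrt{715}\right) = -3666466 - 733 \sqrt{715}$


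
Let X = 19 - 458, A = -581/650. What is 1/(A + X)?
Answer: -650/285931 ≈ -0.0022733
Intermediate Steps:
A = -581/650 (A = -581*1/650 = -581/650 ≈ -0.89385)
X = -439
1/(A + X) = 1/(-581/650 - 439) = 1/(-285931/650) = -650/285931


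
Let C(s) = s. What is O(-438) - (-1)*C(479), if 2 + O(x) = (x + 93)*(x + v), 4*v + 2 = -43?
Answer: 621873/4 ≈ 1.5547e+5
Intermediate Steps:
v = -45/4 (v = -1/2 + (1/4)*(-43) = -1/2 - 43/4 = -45/4 ≈ -11.250)
O(x) = -2 + (93 + x)*(-45/4 + x) (O(x) = -2 + (x + 93)*(x - 45/4) = -2 + (93 + x)*(-45/4 + x))
O(-438) - (-1)*C(479) = (-4193/4 + (-438)**2 + (327/4)*(-438)) - (-1)*479 = (-4193/4 + 191844 - 71613/2) - 1*(-479) = 619957/4 + 479 = 621873/4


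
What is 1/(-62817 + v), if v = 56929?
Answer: -1/5888 ≈ -0.00016984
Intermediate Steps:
1/(-62817 + v) = 1/(-62817 + 56929) = 1/(-5888) = -1/5888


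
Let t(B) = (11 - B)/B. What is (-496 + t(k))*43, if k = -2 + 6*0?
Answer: -43215/2 ≈ -21608.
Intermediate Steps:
k = -2 (k = -2 + 0 = -2)
t(B) = (11 - B)/B
(-496 + t(k))*43 = (-496 + (11 - 1*(-2))/(-2))*43 = (-496 - (11 + 2)/2)*43 = (-496 - ½*13)*43 = (-496 - 13/2)*43 = -1005/2*43 = -43215/2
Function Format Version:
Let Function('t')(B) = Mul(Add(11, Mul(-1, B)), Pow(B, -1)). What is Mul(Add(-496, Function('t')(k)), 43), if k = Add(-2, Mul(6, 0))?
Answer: Rational(-43215, 2) ≈ -21608.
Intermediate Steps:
k = -2 (k = Add(-2, 0) = -2)
Function('t')(B) = Mul(Pow(B, -1), Add(11, Mul(-1, B)))
Mul(Add(-496, Function('t')(k)), 43) = Mul(Add(-496, Mul(Pow(-2, -1), Add(11, Mul(-1, -2)))), 43) = Mul(Add(-496, Mul(Rational(-1, 2), Add(11, 2))), 43) = Mul(Add(-496, Mul(Rational(-1, 2), 13)), 43) = Mul(Add(-496, Rational(-13, 2)), 43) = Mul(Rational(-1005, 2), 43) = Rational(-43215, 2)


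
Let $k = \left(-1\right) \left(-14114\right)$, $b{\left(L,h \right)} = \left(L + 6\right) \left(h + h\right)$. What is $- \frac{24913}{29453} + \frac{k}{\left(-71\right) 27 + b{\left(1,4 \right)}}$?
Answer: $- \frac{462062735}{54812033} \approx -8.4299$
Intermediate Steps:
$b{\left(L,h \right)} = 2 h \left(6 + L\right)$ ($b{\left(L,h \right)} = \left(6 + L\right) 2 h = 2 h \left(6 + L\right)$)
$k = 14114$
$- \frac{24913}{29453} + \frac{k}{\left(-71\right) 27 + b{\left(1,4 \right)}} = - \frac{24913}{29453} + \frac{14114}{\left(-71\right) 27 + 2 \cdot 4 \left(6 + 1\right)} = \left(-24913\right) \frac{1}{29453} + \frac{14114}{-1917 + 2 \cdot 4 \cdot 7} = - \frac{24913}{29453} + \frac{14114}{-1917 + 56} = - \frac{24913}{29453} + \frac{14114}{-1861} = - \frac{24913}{29453} + 14114 \left(- \frac{1}{1861}\right) = - \frac{24913}{29453} - \frac{14114}{1861} = - \frac{462062735}{54812033}$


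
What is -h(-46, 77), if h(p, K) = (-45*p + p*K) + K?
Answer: 1395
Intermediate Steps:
h(p, K) = K - 45*p + K*p (h(p, K) = (-45*p + K*p) + K = K - 45*p + K*p)
-h(-46, 77) = -(77 - 45*(-46) + 77*(-46)) = -(77 + 2070 - 3542) = -1*(-1395) = 1395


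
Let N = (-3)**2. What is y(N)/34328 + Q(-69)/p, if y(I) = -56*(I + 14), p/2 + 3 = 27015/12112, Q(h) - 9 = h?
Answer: 74175099/1904591 ≈ 38.945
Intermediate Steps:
Q(h) = 9 + h
p = -9321/6056 (p = -6 + 2*(27015/12112) = -6 + 27015/6056 = -9321/6056 ≈ -1.5391)
N = 9
y(I) = -784 - 56*I (y(I) = -56*(14 + I) = -784 - 56*I)
y(N)/34328 + Q(-69)/p = (-784 - 56*9)/34328 + (9 - 69)/(-9321/6056) = (-784 - 504)*(1/34328) - 60*(-6056/9321) = -1288*1/34328 + 121120/3107 = -23/613 + 121120/3107 = 74175099/1904591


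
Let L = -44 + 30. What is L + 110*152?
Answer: 16706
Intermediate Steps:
L = -14
L + 110*152 = -14 + 110*152 = -14 + 16720 = 16706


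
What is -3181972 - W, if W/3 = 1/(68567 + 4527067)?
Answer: -4874392903417/1531878 ≈ -3.1820e+6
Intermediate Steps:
W = 1/1531878 (W = 3/(68567 + 4527067) = 3/4595634 = 3*(1/4595634) = 1/1531878 ≈ 6.5279e-7)
-3181972 - W = -3181972 - 1*1/1531878 = -3181972 - 1/1531878 = -4874392903417/1531878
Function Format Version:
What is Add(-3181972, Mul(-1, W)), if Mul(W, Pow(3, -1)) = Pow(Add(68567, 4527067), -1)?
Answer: Rational(-4874392903417, 1531878) ≈ -3.1820e+6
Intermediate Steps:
W = Rational(1, 1531878) (W = Mul(3, Pow(Add(68567, 4527067), -1)) = Mul(3, Pow(4595634, -1)) = Mul(3, Rational(1, 4595634)) = Rational(1, 1531878) ≈ 6.5279e-7)
Add(-3181972, Mul(-1, W)) = Add(-3181972, Mul(-1, Rational(1, 1531878))) = Add(-3181972, Rational(-1, 1531878)) = Rational(-4874392903417, 1531878)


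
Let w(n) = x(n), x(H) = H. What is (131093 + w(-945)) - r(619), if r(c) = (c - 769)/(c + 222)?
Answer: 109454618/841 ≈ 1.3015e+5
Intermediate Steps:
w(n) = n
r(c) = (-769 + c)/(222 + c)
(131093 + w(-945)) - r(619) = (131093 - 945) - (-769 + 619)/(222 + 619) = 130148 - (-150)/841 = 130148 - 1*(-150/841) = 130148 + 150/841 = 109454618/841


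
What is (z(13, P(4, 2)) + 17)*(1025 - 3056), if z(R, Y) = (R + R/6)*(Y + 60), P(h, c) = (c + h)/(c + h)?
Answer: -3827081/2 ≈ -1.9135e+6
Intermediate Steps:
P(h, c) = 1
z(R, Y) = 7*R*(60 + Y)/6 (z(R, Y) = (R + R*(⅙))*(60 + Y) = (R + R/6)*(60 + Y) = (7*R/6)*(60 + Y) = 7*R*(60 + Y)/6)
(z(13, P(4, 2)) + 17)*(1025 - 3056) = ((7/6)*13*(60 + 1) + 17)*(1025 - 3056) = ((7/6)*13*61 + 17)*(-2031) = (5551/6 + 17)*(-2031) = (5653/6)*(-2031) = -3827081/2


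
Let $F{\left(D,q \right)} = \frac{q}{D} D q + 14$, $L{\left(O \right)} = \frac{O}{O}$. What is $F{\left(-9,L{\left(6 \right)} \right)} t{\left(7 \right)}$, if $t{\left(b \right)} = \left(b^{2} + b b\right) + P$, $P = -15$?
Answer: $1245$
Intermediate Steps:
$t{\left(b \right)} = -15 + 2 b^{2}$ ($t{\left(b \right)} = \left(b^{2} + b b\right) - 15 = \left(b^{2} + b^{2}\right) - 15 = 2 b^{2} - 15 = -15 + 2 b^{2}$)
$L{\left(O \right)} = 1$
$F{\left(D,q \right)} = 14 + q^{2}$ ($F{\left(D,q \right)} = q q + 14 = q^{2} + 14 = 14 + q^{2}$)
$F{\left(-9,L{\left(6 \right)} \right)} t{\left(7 \right)} = \left(14 + 1^{2}\right) \left(-15 + 2 \cdot 7^{2}\right) = \left(14 + 1\right) \left(-15 + 2 \cdot 49\right) = 15 \left(-15 + 98\right) = 15 \cdot 83 = 1245$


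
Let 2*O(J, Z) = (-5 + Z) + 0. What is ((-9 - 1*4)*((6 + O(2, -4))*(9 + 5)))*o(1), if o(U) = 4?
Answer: -1092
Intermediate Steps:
O(J, Z) = -5/2 + Z/2 (O(J, Z) = ((-5 + Z) + 0)/2 = (-5 + Z)/2 = -5/2 + Z/2)
((-9 - 1*4)*((6 + O(2, -4))*(9 + 5)))*o(1) = ((-9 - 1*4)*((6 + (-5/2 + (½)*(-4)))*(9 + 5)))*4 = ((-9 - 4)*((6 + (-5/2 - 2))*14))*4 = -13*(6 - 9/2)*14*4 = -39*14/2*4 = -13*21*4 = -273*4 = -1092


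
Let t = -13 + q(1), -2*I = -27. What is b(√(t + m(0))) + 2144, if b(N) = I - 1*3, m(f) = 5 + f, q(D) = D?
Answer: 4309/2 ≈ 2154.5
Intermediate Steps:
I = 27/2 (I = -½*(-27) = 27/2 ≈ 13.500)
t = -12 (t = -13 + 1 = -12)
b(N) = 21/2 (b(N) = 27/2 - 1*3 = 27/2 - 3 = 21/2)
b(√(t + m(0))) + 2144 = 21/2 + 2144 = 4309/2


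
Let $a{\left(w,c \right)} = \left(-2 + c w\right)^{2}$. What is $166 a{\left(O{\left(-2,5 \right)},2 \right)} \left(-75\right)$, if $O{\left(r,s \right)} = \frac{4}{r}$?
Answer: $-448200$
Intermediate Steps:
$166 a{\left(O{\left(-2,5 \right)},2 \right)} \left(-75\right) = 166 \left(-2 + 2 \frac{4}{-2}\right)^{2} \left(-75\right) = 166 \left(-2 + 2 \cdot 4 \left(- \frac{1}{2}\right)\right)^{2} \left(-75\right) = 166 \left(-2 + 2 \left(-2\right)\right)^{2} \left(-75\right) = 166 \left(-2 - 4\right)^{2} \left(-75\right) = 166 \left(-6\right)^{2} \left(-75\right) = 166 \cdot 36 \left(-75\right) = 5976 \left(-75\right) = -448200$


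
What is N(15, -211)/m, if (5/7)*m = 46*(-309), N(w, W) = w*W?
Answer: 5275/33166 ≈ 0.15905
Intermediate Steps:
N(w, W) = W*w
m = -99498/5 (m = 7*(46*(-309))/5 = (7/5)*(-14214) = -99498/5 ≈ -19900.)
N(15, -211)/m = (-211*15)/(-99498/5) = -3165*(-5/99498) = 5275/33166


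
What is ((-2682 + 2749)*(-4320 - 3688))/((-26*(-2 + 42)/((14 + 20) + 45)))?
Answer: 407561/10 ≈ 40756.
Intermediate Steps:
((-2682 + 2749)*(-4320 - 3688))/((-26*(-2 + 42)/((14 + 20) + 45))) = (67*(-8008))/((-1040/(34 + 45))) = -536536/((-1040/79)) = -536536/((-26*40/79)) = -536536/(-1040/79) = -536536*(-79/1040) = 407561/10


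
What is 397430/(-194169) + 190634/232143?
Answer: -18415126448/15024991389 ≈ -1.2256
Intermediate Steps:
397430/(-194169) + 190634/232143 = 397430*(-1/194169) + 190634*(1/232143) = -397430/194169 + 190634/232143 = -18415126448/15024991389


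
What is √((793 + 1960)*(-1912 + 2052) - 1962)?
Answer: √383458 ≈ 619.24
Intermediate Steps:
√((793 + 1960)*(-1912 + 2052) - 1962) = √(2753*140 - 1962) = √(385420 - 1962) = √383458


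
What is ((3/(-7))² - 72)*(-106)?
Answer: 373014/49 ≈ 7612.5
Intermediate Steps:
((3/(-7))² - 72)*(-106) = ((3*(-⅐))² - 72)*(-106) = ((-3/7)² - 72)*(-106) = (9/49 - 72)*(-106) = -3519/49*(-106) = 373014/49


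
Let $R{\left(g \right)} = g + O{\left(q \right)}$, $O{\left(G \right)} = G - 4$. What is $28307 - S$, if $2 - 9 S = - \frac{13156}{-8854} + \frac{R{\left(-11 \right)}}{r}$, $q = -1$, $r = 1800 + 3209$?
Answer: $\frac{1883106018631}{66524529} \approx 28307.0$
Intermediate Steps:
$r = 5009$
$O{\left(G \right)} = -4 + G$
$R{\left(g \right)} = -5 + g$ ($R{\left(g \right)} = g - 5 = -5 + g$)
$S = \frac{3823772}{66524529}$ ($S = \frac{2}{9} - \frac{- \frac{13156}{-8854} + \frac{-5 - 11}{5009}}{9} = \frac{2}{9} - \frac{\left(-13156\right) \left(- \frac{1}{8854}\right) - \frac{16}{5009}}{9} = \frac{2}{9} - \frac{\frac{6578}{4427} - \frac{16}{5009}}{9} = \frac{2}{9} - \frac{32878370}{199573587} = \frac{3823772}{66524529} \approx 0.057479$)
$28307 - S = 28307 - \frac{3823772}{66524529} = \frac{1883106018631}{66524529}$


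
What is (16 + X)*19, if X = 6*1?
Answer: 418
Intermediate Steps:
X = 6
(16 + X)*19 = (16 + 6)*19 = 22*19 = 418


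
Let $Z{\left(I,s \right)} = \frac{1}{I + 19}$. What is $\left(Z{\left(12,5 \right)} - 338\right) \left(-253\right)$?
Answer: $\frac{2650681}{31} \approx 85506.0$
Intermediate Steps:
$Z{\left(I,s \right)} = \frac{1}{19 + I}$
$\left(Z{\left(12,5 \right)} - 338\right) \left(-253\right) = \left(\frac{1}{19 + 12} - 338\right) \left(-253\right) = \left(\frac{1}{31} - 338\right) \left(-253\right) = \left(- \frac{10477}{31}\right) \left(-253\right) = \frac{2650681}{31}$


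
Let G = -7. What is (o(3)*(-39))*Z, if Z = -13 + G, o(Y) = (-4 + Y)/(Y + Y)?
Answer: -130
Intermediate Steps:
o(Y) = (-4 + Y)/(2*Y) (o(Y) = (-4 + Y)/((2*Y)) = (-4 + Y)*(1/(2*Y)) = (-4 + Y)/(2*Y))
Z = -20 (Z = -13 - 7 = -20)
(o(3)*(-39))*Z = (((1/2)*(-4 + 3)/3)*(-39))*(-20) = (((1/2)*(1/3)*(-1))*(-39))*(-20) = -1/6*(-39)*(-20) = (13/2)*(-20) = -130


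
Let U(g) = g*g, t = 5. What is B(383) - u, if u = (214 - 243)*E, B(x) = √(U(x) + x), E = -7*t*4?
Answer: -4060 + 8*√2298 ≈ -3676.5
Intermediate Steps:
U(g) = g²
E = -140 (E = -7*5*4 = -35*4 = -140)
B(x) = √(x + x²) (B(x) = √(x² + x) = √(x + x²))
u = 4060 (u = (214 - 243)*(-140) = -29*(-140) = 4060)
B(383) - u = √(383*(1 + 383)) - 1*4060 = √(383*384) - 4060 = √147072 - 4060 = 8*√2298 - 4060 = -4060 + 8*√2298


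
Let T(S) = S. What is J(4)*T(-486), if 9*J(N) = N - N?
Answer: 0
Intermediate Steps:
J(N) = 0 (J(N) = (N - N)/9 = (1/9)*0 = 0)
J(4)*T(-486) = 0*(-486) = 0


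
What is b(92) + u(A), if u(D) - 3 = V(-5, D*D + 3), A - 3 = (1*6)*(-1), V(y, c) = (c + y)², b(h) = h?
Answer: 144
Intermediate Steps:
A = -3 (A = 3 + (1*6)*(-1) = 3 + 6*(-1) = 3 - 6 = -3)
u(D) = 3 + (-2 + D²)² (u(D) = 3 + ((D*D + 3) - 5)² = 3 + ((D² + 3) - 5)² = 3 + ((3 + D²) - 5)² = 3 + (-2 + D²)²)
b(92) + u(A) = 92 + (3 + (-2 + (-3)²)²) = 92 + (3 + (-2 + 9)²) = 92 + (3 + 7²) = 92 + (3 + 49) = 92 + 52 = 144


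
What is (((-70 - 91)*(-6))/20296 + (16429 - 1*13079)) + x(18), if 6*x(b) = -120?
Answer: 33793323/10148 ≈ 3330.0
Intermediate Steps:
x(b) = -20 (x(b) = (⅙)*(-120) = -20)
(((-70 - 91)*(-6))/20296 + (16429 - 1*13079)) + x(18) = (((-70 - 91)*(-6))/20296 + (16429 - 1*13079)) - 20 = (-161*(-6)*(1/20296) + (16429 - 13079)) - 20 = (966*(1/20296) + 3350) - 20 = (483/10148 + 3350) - 20 = 33996283/10148 - 20 = 33793323/10148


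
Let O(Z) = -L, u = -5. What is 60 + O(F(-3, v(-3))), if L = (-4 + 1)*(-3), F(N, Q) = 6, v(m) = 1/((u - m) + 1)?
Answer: 51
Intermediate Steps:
v(m) = 1/(-4 - m) (v(m) = 1/((-5 - m) + 1) = 1/(-4 - m))
L = 9 (L = -3*(-3) = 9)
O(Z) = -9 (O(Z) = -1*9 = -9)
60 + O(F(-3, v(-3))) = 60 - 9 = 51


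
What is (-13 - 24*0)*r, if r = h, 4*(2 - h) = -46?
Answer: -351/2 ≈ -175.50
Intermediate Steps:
h = 27/2 (h = 2 - ¼*(-46) = 2 + 23/2 = 27/2 ≈ 13.500)
r = 27/2 ≈ 13.500
(-13 - 24*0)*r = (-13 - 24*0)*(27/2) = (-13 + 0)*(27/2) = -13*27/2 = -351/2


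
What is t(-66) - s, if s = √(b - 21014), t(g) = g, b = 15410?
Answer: -66 - 2*I*√1401 ≈ -66.0 - 74.86*I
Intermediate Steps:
s = 2*I*√1401 (s = √(15410 - 21014) = √(-5604) = 2*I*√1401 ≈ 74.86*I)
t(-66) - s = -66 - 2*I*√1401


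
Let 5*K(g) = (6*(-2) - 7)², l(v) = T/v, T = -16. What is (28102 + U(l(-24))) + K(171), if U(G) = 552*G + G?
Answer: 428143/15 ≈ 28543.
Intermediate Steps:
l(v) = -16/v
U(G) = 553*G
K(g) = 361/5 (K(g) = (6*(-2) - 7)²/5 = (-12 - 7)²/5 = (⅕)*(-19)² = (⅕)*361 = 361/5)
(28102 + U(l(-24))) + K(171) = (28102 + 553*(-16/(-24))) + 361/5 = (28102 + 553*(-16*(-1/24))) + 361/5 = (28102 + 553*(⅔)) + 361/5 = (28102 + 1106/3) + 361/5 = 85412/3 + 361/5 = 428143/15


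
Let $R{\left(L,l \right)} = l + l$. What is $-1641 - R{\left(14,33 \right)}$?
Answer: $-1707$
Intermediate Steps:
$R{\left(L,l \right)} = 2 l$
$-1641 - R{\left(14,33 \right)} = -1641 - 2 \cdot 33 = -1641 - 66 = -1707$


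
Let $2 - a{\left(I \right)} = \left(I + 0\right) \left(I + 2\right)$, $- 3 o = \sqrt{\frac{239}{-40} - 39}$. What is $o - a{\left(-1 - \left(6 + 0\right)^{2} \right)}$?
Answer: $1293 - \frac{i \sqrt{17990}}{60} \approx 1293.0 - 2.2354 i$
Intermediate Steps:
$o = - \frac{i \sqrt{17990}}{60}$ ($o = - \frac{\sqrt{\frac{239}{-40} - 39}}{3} = - \frac{\sqrt{239 \left(- \frac{1}{40}\right) - 39}}{3} = - \frac{\sqrt{- \frac{239}{40} - 39}}{3} = - \frac{\sqrt{- \frac{1799}{40}}}{3} = - \frac{\frac{1}{20} i \sqrt{17990}}{3} = - \frac{i \sqrt{17990}}{60} \approx - 2.2354 i$)
$a{\left(I \right)} = 2 - I \left(2 + I\right)$ ($a{\left(I \right)} = 2 - \left(I + 0\right) \left(I + 2\right) = 2 - I \left(2 + I\right)$)
$o - a{\left(-1 - \left(6 + 0\right)^{2} \right)} = - \frac{i \sqrt{17990}}{60} - \left(2 - \left(-1 - \left(6 + 0\right)^{2}\right)^{2} - 2 \left(-1 - \left(6 + 0\right)^{2}\right)\right) = - \frac{i \sqrt{17990}}{60} - \left(2 - \left(-1 - 6^{2}\right)^{2} - 2 \left(-1 - 6^{2}\right)\right) = - \frac{i \sqrt{17990}}{60} - \left(2 - \left(-1 - 36\right)^{2} - 2 \left(-1 - 36\right)\right) = - \frac{i \sqrt{17990}}{60} - \left(2 - \left(-37\right)^{2} - -74\right) = - \frac{i \sqrt{17990}}{60} - \left(2 - 1369 + 74\right) = - \frac{i \sqrt{17990}}{60} - -1293 = - \frac{i \sqrt{17990}}{60} + 1293 = 1293 - \frac{i \sqrt{17990}}{60}$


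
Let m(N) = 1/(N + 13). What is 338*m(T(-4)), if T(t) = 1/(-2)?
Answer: 676/25 ≈ 27.040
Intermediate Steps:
T(t) = -1/2
m(N) = 1/(13 + N)
338*m(T(-4)) = 338/(13 - 1/2) = 338/(25/2) = 338*(2/25) = 676/25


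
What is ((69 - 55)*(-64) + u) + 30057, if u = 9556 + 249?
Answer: 38966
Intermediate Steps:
u = 9805
((69 - 55)*(-64) + u) + 30057 = ((69 - 55)*(-64) + 9805) + 30057 = (14*(-64) + 9805) + 30057 = (-896 + 9805) + 30057 = 8909 + 30057 = 38966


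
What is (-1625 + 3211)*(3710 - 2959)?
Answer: 1191086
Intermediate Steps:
(-1625 + 3211)*(3710 - 2959) = 1586*751 = 1191086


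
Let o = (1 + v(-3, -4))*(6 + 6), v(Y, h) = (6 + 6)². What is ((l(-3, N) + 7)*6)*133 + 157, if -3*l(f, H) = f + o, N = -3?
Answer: -456299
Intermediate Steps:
v(Y, h) = 144 (v(Y, h) = 12² = 144)
o = 1740 (o = (1 + 144)*(6 + 6) = 145*12 = 1740)
l(f, H) = -580 - f/3 (l(f, H) = -(f + 1740)/3 = -(1740 + f)/3 = -580 - f/3)
((l(-3, N) + 7)*6)*133 + 157 = (((-580 - ⅓*(-3)) + 7)*6)*133 + 157 = (((-580 + 1) + 7)*6)*133 + 157 = ((-579 + 7)*6)*133 + 157 = -572*6*133 + 157 = -3432*133 + 157 = -456456 + 157 = -456299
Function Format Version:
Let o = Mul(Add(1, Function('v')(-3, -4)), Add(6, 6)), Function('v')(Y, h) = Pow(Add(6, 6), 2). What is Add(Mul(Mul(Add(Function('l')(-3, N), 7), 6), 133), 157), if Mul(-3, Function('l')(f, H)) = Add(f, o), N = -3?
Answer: -456299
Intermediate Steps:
Function('v')(Y, h) = 144 (Function('v')(Y, h) = Pow(12, 2) = 144)
o = 1740 (o = Mul(Add(1, 144), Add(6, 6)) = Mul(145, 12) = 1740)
Function('l')(f, H) = Add(-580, Mul(Rational(-1, 3), f)) (Function('l')(f, H) = Mul(Rational(-1, 3), Add(f, 1740)) = Mul(Rational(-1, 3), Add(1740, f)) = Add(-580, Mul(Rational(-1, 3), f)))
Add(Mul(Mul(Add(Function('l')(-3, N), 7), 6), 133), 157) = Add(Mul(Mul(Add(Add(-580, Mul(Rational(-1, 3), -3)), 7), 6), 133), 157) = Add(Mul(Mul(Add(Add(-580, 1), 7), 6), 133), 157) = Add(Mul(Mul(Add(-579, 7), 6), 133), 157) = Add(Mul(Mul(-572, 6), 133), 157) = Add(Mul(-3432, 133), 157) = Add(-456456, 157) = -456299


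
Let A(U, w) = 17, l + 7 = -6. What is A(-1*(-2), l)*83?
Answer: 1411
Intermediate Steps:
l = -13 (l = -7 - 6 = -13)
A(-1*(-2), l)*83 = 17*83 = 1411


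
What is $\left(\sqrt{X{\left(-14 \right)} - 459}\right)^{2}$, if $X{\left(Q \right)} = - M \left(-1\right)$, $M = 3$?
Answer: $-456$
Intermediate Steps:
$X{\left(Q \right)} = 3$ ($X{\left(Q \right)} = \left(-1\right) 3 \left(-1\right) = \left(-3\right) \left(-1\right) = 3$)
$\left(\sqrt{X{\left(-14 \right)} - 459}\right)^{2} = \left(\sqrt{3 - 459}\right)^{2} = \left(\sqrt{-456}\right)^{2} = \left(2 i \sqrt{114}\right)^{2} = -456$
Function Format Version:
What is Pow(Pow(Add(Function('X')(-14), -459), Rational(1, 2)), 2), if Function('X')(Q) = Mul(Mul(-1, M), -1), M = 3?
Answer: -456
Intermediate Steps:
Function('X')(Q) = 3 (Function('X')(Q) = Mul(Mul(-1, 3), -1) = Mul(-3, -1) = 3)
Pow(Pow(Add(Function('X')(-14), -459), Rational(1, 2)), 2) = Pow(Pow(Add(3, -459), Rational(1, 2)), 2) = Pow(Pow(-456, Rational(1, 2)), 2) = Pow(Mul(2, I, Pow(114, Rational(1, 2))), 2) = -456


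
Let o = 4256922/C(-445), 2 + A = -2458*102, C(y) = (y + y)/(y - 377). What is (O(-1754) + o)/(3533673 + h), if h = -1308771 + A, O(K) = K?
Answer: 437203603/219627970 ≈ 1.9907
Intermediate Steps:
C(y) = 2*y/(-377 + y) (C(y) = (2*y)/(-377 + y) = 2*y/(-377 + y))
A = -250718 (A = -2 - 2458*102 = -2 - 250716 = -250718)
o = 1749594942/445 (o = 4256922/((2*(-445)/(-377 - 445))) = 4256922/((2*(-445)/(-822))) = 4256922/((2*(-445)*(-1/822))) = 4256922/(445/411) = 4256922*(411/445) = 1749594942/445 ≈ 3.9317e+6)
h = -1559489 (h = -1308771 - 250718 = -1559489)
(O(-1754) + o)/(3533673 + h) = (-1754 + 1749594942/445)/(3533673 - 1559489) = (1748814412/445)/1974184 = (1748814412/445)*(1/1974184) = 437203603/219627970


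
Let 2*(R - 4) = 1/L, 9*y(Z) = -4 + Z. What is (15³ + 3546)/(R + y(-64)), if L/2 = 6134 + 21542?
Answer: -6895641456/3542519 ≈ -1946.5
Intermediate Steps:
L = 55352 (L = 2*(6134 + 21542) = 2*27676 = 55352)
y(Z) = -4/9 + Z/9 (y(Z) = (-4 + Z)/9 = -4/9 + Z/9)
R = 442817/110704 (R = 4 + (½)/55352 = 4 + (½)*(1/55352) = 4 + 1/110704 = 442817/110704 ≈ 4.0000)
(15³ + 3546)/(R + y(-64)) = (15³ + 3546)/(442817/110704 + (-4/9 + (⅑)*(-64))) = (3375 + 3546)/(442817/110704 + (-4/9 - 64/9)) = 6921/(442817/110704 - 68/9) = 6921/(-3542519/996336) = 6921*(-996336/3542519) = -6895641456/3542519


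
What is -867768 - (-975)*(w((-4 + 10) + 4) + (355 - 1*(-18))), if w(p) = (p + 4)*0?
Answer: -504093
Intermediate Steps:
w(p) = 0 (w(p) = (4 + p)*0 = 0)
-867768 - (-975)*(w((-4 + 10) + 4) + (355 - 1*(-18))) = -867768 - (-975)*(0 + (355 - 1*(-18))) = -867768 - (-975)*(0 + (355 + 18)) = -867768 - (-975)*(0 + 373) = -867768 - (-975)*373 = -867768 - 1*(-363675) = -867768 + 363675 = -504093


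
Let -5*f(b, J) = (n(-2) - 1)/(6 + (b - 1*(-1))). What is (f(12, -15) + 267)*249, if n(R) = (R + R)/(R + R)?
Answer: 66483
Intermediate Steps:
n(R) = 1 (n(R) = (2*R)/((2*R)) = (2*R)*(1/(2*R)) = 1)
f(b, J) = 0 (f(b, J) = -(1 - 1)/(5*(6 + (b - 1*(-1)))) = -0/(6 + (b + 1)) = -0/(6 + (1 + b)) = -0/(7 + b) = -1/5*0 = 0)
(f(12, -15) + 267)*249 = (0 + 267)*249 = 267*249 = 66483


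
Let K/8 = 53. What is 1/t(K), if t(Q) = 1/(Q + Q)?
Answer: 848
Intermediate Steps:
K = 424 (K = 8*53 = 424)
t(Q) = 1/(2*Q)
1/t(K) = 1/((1/2)/424) = 1/((1/2)*(1/424)) = 1/(1/848) = 848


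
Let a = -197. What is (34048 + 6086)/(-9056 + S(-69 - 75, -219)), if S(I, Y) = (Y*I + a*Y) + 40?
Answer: 40134/65663 ≈ 0.61121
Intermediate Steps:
S(I, Y) = 40 - 197*Y + I*Y (S(I, Y) = (Y*I - 197*Y) + 40 = (I*Y - 197*Y) + 40 = (-197*Y + I*Y) + 40 = 40 - 197*Y + I*Y)
(34048 + 6086)/(-9056 + S(-69 - 75, -219)) = (34048 + 6086)/(-9056 + (40 - 197*(-219) + (-69 - 75)*(-219))) = 40134/(-9056 + (40 + 43143 - 144*(-219))) = 40134/(-9056 + (40 + 43143 + 31536)) = 40134/(-9056 + 74719) = 40134/65663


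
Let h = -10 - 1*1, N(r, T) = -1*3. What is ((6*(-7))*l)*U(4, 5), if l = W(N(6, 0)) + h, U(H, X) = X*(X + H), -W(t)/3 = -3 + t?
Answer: -13230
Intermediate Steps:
N(r, T) = -3
W(t) = 9 - 3*t (W(t) = -3*(-3 + t) = 9 - 3*t)
h = -11 (h = -10 - 1 = -11)
U(H, X) = X*(H + X)
l = 7 (l = (9 - 3*(-3)) - 11 = (9 + 9) - 11 = 18 - 11 = 7)
((6*(-7))*l)*U(4, 5) = ((6*(-7))*7)*(5*(4 + 5)) = (-42*7)*(5*9) = -294*45 = -13230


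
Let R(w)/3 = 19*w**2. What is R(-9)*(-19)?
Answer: -87723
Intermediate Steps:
R(w) = 57*w**2 (R(w) = 3*(19*w**2) = 57*w**2)
R(-9)*(-19) = (57*(-9)**2)*(-19) = (57*81)*(-19) = 4617*(-19) = -87723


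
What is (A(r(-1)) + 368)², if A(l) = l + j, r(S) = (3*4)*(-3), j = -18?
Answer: 98596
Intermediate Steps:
r(S) = -36 (r(S) = 12*(-3) = -36)
A(l) = -18 + l (A(l) = l - 18 = -18 + l)
(A(r(-1)) + 368)² = ((-18 - 36) + 368)² = (-54 + 368)² = 314² = 98596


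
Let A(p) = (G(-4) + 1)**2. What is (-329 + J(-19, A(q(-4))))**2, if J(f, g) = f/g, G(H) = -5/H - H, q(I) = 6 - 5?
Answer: 42406753041/390625 ≈ 1.0856e+5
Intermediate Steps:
q(I) = 1
G(H) = -H - 5/H
A(p) = 625/16 (A(p) = ((-1*(-4) - 5/(-4)) + 1)**2 = ((4 - 5*(-1/4)) + 1)**2 = ((4 + 5/4) + 1)**2 = (21/4 + 1)**2 = (25/4)**2 = 625/16)
(-329 + J(-19, A(q(-4))))**2 = (-329 - 19/625/16)**2 = (-329 - 19*16/625)**2 = (-329 - 304/625)**2 = (-205929/625)**2 = 42406753041/390625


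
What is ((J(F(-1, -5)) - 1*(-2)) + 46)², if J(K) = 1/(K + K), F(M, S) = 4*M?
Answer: 146689/64 ≈ 2292.0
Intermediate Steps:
J(K) = 1/(2*K)
((J(F(-1, -5)) - 1*(-2)) + 46)² = ((1/(2*((4*(-1)))) - 1*(-2)) + 46)² = (((½)/(-4) + 2) + 46)² = (((½)*(-¼) + 2) + 46)² = ((-⅛ + 2) + 46)² = (15/8 + 46)² = (383/8)² = 146689/64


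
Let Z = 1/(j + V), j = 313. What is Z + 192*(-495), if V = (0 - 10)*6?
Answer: -24045119/253 ≈ -95040.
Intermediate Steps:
V = -60 (V = -10*6 = -60)
Z = 1/253 (Z = 1/(313 - 60) = 1/253 ≈ 0.0039526)
Z + 192*(-495) = 1/253 + 192*(-495) = 1/253 - 95040 = -24045119/253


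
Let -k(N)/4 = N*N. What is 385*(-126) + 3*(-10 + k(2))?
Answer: -48588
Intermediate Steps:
k(N) = -4*N² (k(N) = -4*N*N = -4*N²)
385*(-126) + 3*(-10 + k(2)) = 385*(-126) + 3*(-10 - 4*2²) = -48510 + 3*(-10 - 4*4) = -48510 + 3*(-10 - 16) = -48510 + 3*(-26) = -48510 - 78 = -48588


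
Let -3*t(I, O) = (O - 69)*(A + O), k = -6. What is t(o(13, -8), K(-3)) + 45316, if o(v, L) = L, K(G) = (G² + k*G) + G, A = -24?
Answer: 45316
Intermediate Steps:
K(G) = G² - 5*G (K(G) = (G² - 6*G) + G = G² - 5*G)
t(I, O) = -(-69 + O)*(-24 + O)/3 (t(I, O) = -(O - 69)*(-24 + O)/3 = -(-69 + O)*(-24 + O)/3)
t(o(13, -8), K(-3)) + 45316 = (-552 + 31*(-3*(-5 - 3)) - 9*(-5 - 3)²/3) + 45316 = (-552 + 31*(-3*(-8)) - (-3*(-8))²/3) + 45316 = (-552 + 31*24 - ⅓*24²) + 45316 = (-552 + 744 - ⅓*576) + 45316 = (-552 + 744 - 192) + 45316 = 0 + 45316 = 45316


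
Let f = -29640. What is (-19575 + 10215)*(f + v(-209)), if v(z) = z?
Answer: 279386640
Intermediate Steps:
(-19575 + 10215)*(f + v(-209)) = (-19575 + 10215)*(-29640 - 209) = -9360*(-29849) = 279386640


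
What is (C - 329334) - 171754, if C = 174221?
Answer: -326867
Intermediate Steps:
(C - 329334) - 171754 = (174221 - 329334) - 171754 = -155113 - 171754 = -326867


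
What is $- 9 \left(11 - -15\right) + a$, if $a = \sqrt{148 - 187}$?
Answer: $-234 + i \sqrt{39} \approx -234.0 + 6.245 i$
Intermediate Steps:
$a = i \sqrt{39}$ ($a = \sqrt{-39} = i \sqrt{39} \approx 6.245 i$)
$- 9 \left(11 - -15\right) + a = - 9 \left(11 - -15\right) + i \sqrt{39} = - 9 \left(11 + 15\right) + i \sqrt{39} = \left(-9\right) 26 + i \sqrt{39} = -234 + i \sqrt{39}$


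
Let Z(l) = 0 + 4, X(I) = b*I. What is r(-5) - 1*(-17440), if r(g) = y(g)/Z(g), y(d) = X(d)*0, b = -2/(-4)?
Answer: 17440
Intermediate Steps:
b = ½ (b = -2*(-¼) = ½ ≈ 0.50000)
X(I) = I/2
Z(l) = 4
y(d) = 0 (y(d) = (d/2)*0 = 0)
r(g) = 0 (r(g) = 0/4 = 0*(¼) = 0)
r(-5) - 1*(-17440) = 0 - 1*(-17440) = 0 + 17440 = 17440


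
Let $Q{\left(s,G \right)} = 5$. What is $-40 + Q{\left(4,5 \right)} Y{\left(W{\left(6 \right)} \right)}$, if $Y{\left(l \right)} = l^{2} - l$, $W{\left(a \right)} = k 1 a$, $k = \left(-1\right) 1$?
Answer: $170$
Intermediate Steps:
$k = -1$
$W{\left(a \right)} = - a$ ($W{\left(a \right)} = \left(-1\right) 1 a = - a$)
$-40 + Q{\left(4,5 \right)} Y{\left(W{\left(6 \right)} \right)} = -40 + 5 \left(-1\right) 6 \left(-1 - 6\right) = -40 + 5 \left(- 6 \left(-1 - 6\right)\right) = -40 + 5 \left(\left(-6\right) \left(-7\right)\right) = -40 + 5 \cdot 42 = -40 + 210 = 170$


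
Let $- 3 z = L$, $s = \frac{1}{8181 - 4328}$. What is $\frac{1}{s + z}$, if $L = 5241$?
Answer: $- \frac{3853}{6731190} \approx -0.00057241$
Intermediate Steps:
$s = \frac{1}{3853} \approx 0.00025954$
$z = -1747$ ($z = \left(- \frac{1}{3}\right) 5241 = -1747$)
$\frac{1}{s + z} = \frac{1}{\frac{1}{3853} - 1747} = \frac{1}{- \frac{6731190}{3853}} = - \frac{3853}{6731190}$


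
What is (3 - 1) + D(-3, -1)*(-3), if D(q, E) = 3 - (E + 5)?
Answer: 5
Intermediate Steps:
D(q, E) = -2 - E (D(q, E) = 3 - (5 + E) = 3 + (-5 - E) = -2 - E)
(3 - 1) + D(-3, -1)*(-3) = (3 - 1) + (-2 - 1*(-1))*(-3) = 2 + (-2 + 1)*(-3) = 2 - 1*(-3) = 2 + 3 = 5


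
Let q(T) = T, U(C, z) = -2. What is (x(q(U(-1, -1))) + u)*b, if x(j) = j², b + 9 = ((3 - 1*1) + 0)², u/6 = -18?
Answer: 520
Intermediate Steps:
u = -108 (u = 6*(-18) = -108)
b = -5 (b = -9 + ((3 - 1*1) + 0)² = -9 + ((3 - 1) + 0)² = -9 + (2 + 0)² = -9 + 2² = -9 + 4 = -5)
(x(q(U(-1, -1))) + u)*b = ((-2)² - 108)*(-5) = (4 - 108)*(-5) = -104*(-5) = 520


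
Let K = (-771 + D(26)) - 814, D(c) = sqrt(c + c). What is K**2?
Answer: 2512277 - 6340*sqrt(13) ≈ 2.4894e+6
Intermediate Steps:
D(c) = sqrt(2)*sqrt(c) (D(c) = sqrt(2*c) = sqrt(2)*sqrt(c))
K = -1585 + 2*sqrt(13) (K = (-771 + sqrt(2)*sqrt(26)) - 814 = (-771 + 2*sqrt(13)) - 814 = -1585 + 2*sqrt(13) ≈ -1577.8)
K**2 = (-1585 + 2*sqrt(13))**2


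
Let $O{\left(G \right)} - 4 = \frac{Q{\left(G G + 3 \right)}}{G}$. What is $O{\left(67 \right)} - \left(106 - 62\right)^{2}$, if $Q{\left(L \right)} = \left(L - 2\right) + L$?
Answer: $- \frac{120462}{67} \approx -1797.9$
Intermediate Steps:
$Q{\left(L \right)} = -2 + 2 L$ ($Q{\left(L \right)} = \left(-2 + L\right) + L = -2 + 2 L$)
$O{\left(G \right)} = 4 + \frac{4 + 2 G^{2}}{G}$ ($O{\left(G \right)} = 4 + \frac{-2 + 2 \left(G G + 3\right)}{G} = 4 + \frac{-2 + 2 \left(G^{2} + 3\right)}{G} = 4 + \frac{-2 + 2 \left(3 + G^{2}\right)}{G} = 4 + \frac{-2 + \left(6 + 2 G^{2}\right)}{G} = 4 + \frac{4 + 2 G^{2}}{G}$)
$O{\left(67 \right)} - \left(106 - 62\right)^{2} = \left(4 + 2 \cdot 67 + \frac{4}{67}\right) - \left(106 - 62\right)^{2} = \left(4 + 134 + 4 \cdot \frac{1}{67}\right) - 44^{2} = \left(4 + 134 + \frac{4}{67}\right) - 1936 = \frac{9250}{67} - 1936 = - \frac{120462}{67}$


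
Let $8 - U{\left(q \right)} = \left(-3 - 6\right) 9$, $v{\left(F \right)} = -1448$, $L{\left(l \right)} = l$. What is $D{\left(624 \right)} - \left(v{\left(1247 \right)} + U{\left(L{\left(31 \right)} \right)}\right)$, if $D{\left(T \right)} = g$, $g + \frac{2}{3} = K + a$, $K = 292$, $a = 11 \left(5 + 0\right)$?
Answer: $\frac{5116}{3} \approx 1705.3$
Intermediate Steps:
$a = 55$ ($a = 11 \cdot 5 = 55$)
$g = \frac{1039}{3}$ ($g = - \frac{2}{3} + \left(292 + 55\right) = - \frac{2}{3} + 347 = \frac{1039}{3} \approx 346.33$)
$D{\left(T \right)} = \frac{1039}{3}$
$U{\left(q \right)} = 89$ ($U{\left(q \right)} = 8 - \left(-3 - 6\right) 9 = 8 - \left(-9\right) 9 = 8 - -81 = 8 + 81 = 89$)
$D{\left(624 \right)} - \left(v{\left(1247 \right)} + U{\left(L{\left(31 \right)} \right)}\right) = \frac{1039}{3} - \left(-1448 + 89\right) = \frac{1039}{3} - -1359 = \frac{1039}{3} + 1359 = \frac{5116}{3}$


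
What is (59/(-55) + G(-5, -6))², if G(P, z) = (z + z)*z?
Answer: 15217801/3025 ≈ 5030.7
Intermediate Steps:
G(P, z) = 2*z² (G(P, z) = (2*z)*z = 2*z²)
(59/(-55) + G(-5, -6))² = (59/(-55) + 2*(-6)²)² = (59*(-1/55) + 2*36)² = (-59/55 + 72)² = (3901/55)² = 15217801/3025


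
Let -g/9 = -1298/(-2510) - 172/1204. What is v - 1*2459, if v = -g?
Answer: -21572723/8785 ≈ -2455.6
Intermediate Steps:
g = -29592/8785 (g = -9*(-1298/(-2510) - 172/1204) = -9*(-1298*(-1/2510) - 172*1/1204) = -9*(649/1255 - ⅐) = -9*3288/8785 = -29592/8785 ≈ -3.3685)
v = 29592/8785 (v = -1*(-29592/8785) = 29592/8785 ≈ 3.3685)
v - 1*2459 = 29592/8785 - 1*2459 = 29592/8785 - 2459 = -21572723/8785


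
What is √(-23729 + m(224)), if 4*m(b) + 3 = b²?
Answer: I*√44743/2 ≈ 105.76*I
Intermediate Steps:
m(b) = -¾ + b²/4
√(-23729 + m(224)) = √(-23729 + (-¾ + (¼)*224²)) = √(-23729 + (-¾ + (¼)*50176)) = √(-23729 + (-¾ + 12544)) = √(-23729 + 50173/4) = √(-44743/4) = I*√44743/2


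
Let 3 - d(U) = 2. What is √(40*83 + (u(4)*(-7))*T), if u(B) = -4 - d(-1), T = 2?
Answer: √3390 ≈ 58.224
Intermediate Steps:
d(U) = 1 (d(U) = 3 - 1*2 = 3 - 2 = 1)
u(B) = -5 (u(B) = -4 - 1*1 = -4 - 1 = -5)
√(40*83 + (u(4)*(-7))*T) = √(40*83 - 5*(-7)*2) = √(3320 + 35*2) = √(3320 + 70) = √3390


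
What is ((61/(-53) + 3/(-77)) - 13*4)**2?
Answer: 47118516624/16654561 ≈ 2829.2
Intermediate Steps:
((61/(-53) + 3/(-77)) - 13*4)**2 = ((61*(-1/53) + 3*(-1/77)) - 52)**2 = ((-61/53 - 3/77) - 52)**2 = (-4856/4081 - 52)**2 = (-217068/4081)**2 = 47118516624/16654561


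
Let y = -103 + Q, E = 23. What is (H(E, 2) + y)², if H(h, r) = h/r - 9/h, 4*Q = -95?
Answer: 113188321/8464 ≈ 13373.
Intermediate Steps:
Q = -95/4 (Q = (¼)*(-95) = -95/4 ≈ -23.750)
H(h, r) = -9/h + h/r
y = -507/4 (y = -103 - 95/4 = -507/4 ≈ -126.75)
(H(E, 2) + y)² = ((-9/23 + 23/2) - 507/4)² = (511/46 - 507/4)² = (-10639/92)² = 113188321/8464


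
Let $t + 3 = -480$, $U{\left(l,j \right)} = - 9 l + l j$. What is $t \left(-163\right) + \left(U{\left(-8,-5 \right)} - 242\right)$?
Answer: $78599$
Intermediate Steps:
$U{\left(l,j \right)} = - 9 l + j l$
$t = -483$ ($t = -3 - 480 = -483$)
$t \left(-163\right) + \left(U{\left(-8,-5 \right)} - 242\right) = \left(-483\right) \left(-163\right) - \left(242 + 8 \left(-9 - 5\right)\right) = 78729 - 130 = 78599$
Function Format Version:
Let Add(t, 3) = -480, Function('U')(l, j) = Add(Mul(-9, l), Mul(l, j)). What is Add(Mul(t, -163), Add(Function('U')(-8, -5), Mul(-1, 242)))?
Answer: 78599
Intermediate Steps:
Function('U')(l, j) = Add(Mul(-9, l), Mul(j, l))
t = -483 (t = Add(-3, -480) = -483)
Add(Mul(t, -163), Add(Function('U')(-8, -5), Mul(-1, 242))) = Add(Mul(-483, -163), Add(Mul(-8, Add(-9, -5)), Mul(-1, 242))) = Add(78729, Add(Mul(-8, -14), -242)) = Add(78729, Add(112, -242)) = Add(78729, -130) = 78599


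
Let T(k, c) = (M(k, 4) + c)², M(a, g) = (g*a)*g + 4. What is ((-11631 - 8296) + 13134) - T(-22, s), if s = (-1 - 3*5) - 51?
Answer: -179018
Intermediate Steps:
s = -67 (s = (-1 - 15) - 51 = -16 - 51 = -67)
M(a, g) = 4 + a*g² (M(a, g) = (a*g)*g + 4 = a*g² + 4 = 4 + a*g²)
T(k, c) = (4 + c + 16*k)² (T(k, c) = ((4 + k*4²) + c)² = ((4 + k*16) + c)² = ((4 + 16*k) + c)² = (4 + c + 16*k)²)
((-11631 - 8296) + 13134) - T(-22, s) = ((-11631 - 8296) + 13134) - (4 - 67 + 16*(-22))² = (-19927 + 13134) - (4 - 67 - 352)² = -6793 - 1*(-415)² = -6793 - 1*172225 = -6793 - 172225 = -179018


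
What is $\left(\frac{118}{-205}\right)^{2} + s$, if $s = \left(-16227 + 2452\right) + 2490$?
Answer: $- \frac{474238201}{42025} \approx -11285.0$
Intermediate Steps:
$s = -11285$ ($s = -13775 + 2490 = -11285$)
$\left(\frac{118}{-205}\right)^{2} + s = \left(\frac{118}{-205}\right)^{2} - 11285 = \left(118 \left(- \frac{1}{205}\right)\right)^{2} - 11285 = \left(- \frac{118}{205}\right)^{2} - 11285 = \frac{13924}{42025} - 11285 = - \frac{474238201}{42025}$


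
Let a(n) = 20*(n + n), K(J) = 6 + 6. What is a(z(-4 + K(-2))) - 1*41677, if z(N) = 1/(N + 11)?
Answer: -791823/19 ≈ -41675.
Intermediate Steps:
K(J) = 12
z(N) = 1/(11 + N)
a(n) = 40*n (a(n) = 20*(2*n) = 40*n)
a(z(-4 + K(-2))) - 1*41677 = 40/(11 + (-4 + 12)) - 1*41677 = 40/(11 + 8) - 41677 = 40/19 - 41677 = -791823/19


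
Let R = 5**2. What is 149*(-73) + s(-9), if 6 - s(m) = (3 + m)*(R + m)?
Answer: -10775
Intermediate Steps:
R = 25
s(m) = 6 - (3 + m)*(25 + m)
149*(-73) + s(-9) = 149*(-73) + (-69 - 1*(-9)**2 - 28*(-9)) = -10877 + (-69 - 1*81 + 252) = -10877 + (-69 - 81 + 252) = -10877 + 102 = -10775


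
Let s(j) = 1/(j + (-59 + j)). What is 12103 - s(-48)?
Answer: 1875966/155 ≈ 12103.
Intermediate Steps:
s(j) = 1/(-59 + 2*j)
12103 - s(-48) = 12103 - 1/(-59 + 2*(-48)) = 12103 - 1/(-59 - 96) = 12103 - 1/(-155) = 12103 - 1*(-1/155) = 12103 + 1/155 = 1875966/155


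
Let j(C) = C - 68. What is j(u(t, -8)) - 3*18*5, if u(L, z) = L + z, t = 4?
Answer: -342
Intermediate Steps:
j(C) = -68 + C
j(u(t, -8)) - 3*18*5 = (-68 + (4 - 8)) - 3*18*5 = (-68 - 4) - 54*5 = -72 - 1*270 = -72 - 270 = -342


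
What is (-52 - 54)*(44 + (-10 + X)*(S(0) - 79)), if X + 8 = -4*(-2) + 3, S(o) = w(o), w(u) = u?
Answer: -63282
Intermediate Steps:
S(o) = o
X = 3 (X = -8 + (-4*(-2) + 3) = -8 + (8 + 3) = -8 + 11 = 3)
(-52 - 54)*(44 + (-10 + X)*(S(0) - 79)) = (-52 - 54)*(44 + (-10 + 3)*(0 - 79)) = -106*(44 - 7*(-79)) = -106*(44 + 553) = -106*597 = -63282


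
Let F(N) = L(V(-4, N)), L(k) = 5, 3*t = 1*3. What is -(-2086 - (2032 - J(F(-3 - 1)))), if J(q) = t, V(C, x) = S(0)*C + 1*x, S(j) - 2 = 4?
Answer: 4117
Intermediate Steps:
S(j) = 6 (S(j) = 2 + 4 = 6)
V(C, x) = x + 6*C (V(C, x) = 6*C + 1*x = 6*C + x = x + 6*C)
t = 1 (t = (1*3)/3 = (⅓)*3 = 1)
F(N) = 5
J(q) = 1
-(-2086 - (2032 - J(F(-3 - 1)))) = -(-2086 - (2032 - 1*1)) = -(-2086 - (2032 - 1)) = -(-2086 - 1*2031) = -(-2086 - 2031) = -1*(-4117) = 4117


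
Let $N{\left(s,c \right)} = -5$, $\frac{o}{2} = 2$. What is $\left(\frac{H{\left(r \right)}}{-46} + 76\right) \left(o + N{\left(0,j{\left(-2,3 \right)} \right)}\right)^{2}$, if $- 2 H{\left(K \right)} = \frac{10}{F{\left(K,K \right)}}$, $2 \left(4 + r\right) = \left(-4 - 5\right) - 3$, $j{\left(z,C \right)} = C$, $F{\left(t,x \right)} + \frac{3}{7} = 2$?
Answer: $\frac{38491}{506} \approx 76.069$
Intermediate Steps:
$o = 4$ ($o = 2 \cdot 2 = 4$)
$F{\left(t,x \right)} = \frac{11}{7}$ ($F{\left(t,x \right)} = - \frac{3}{7} + 2 = \frac{11}{7}$)
$r = -10$ ($r = -4 + \frac{\left(-4 - 5\right) - 3}{2} = -4 + \frac{-9 - 3}{2} = -4 + \frac{1}{2} \left(-12\right) = -4 - 6 = -10$)
$H{\left(K \right)} = - \frac{35}{11}$ ($H{\left(K \right)} = - \frac{10 \frac{1}{\frac{11}{7}}}{2} = - \frac{10 \cdot \frac{7}{11}}{2} = \left(- \frac{1}{2}\right) \frac{70}{11} = - \frac{35}{11}$)
$\left(\frac{H{\left(r \right)}}{-46} + 76\right) \left(o + N{\left(0,j{\left(-2,3 \right)} \right)}\right)^{2} = \left(- \frac{35}{11 \left(-46\right)} + 76\right) \left(4 - 5\right)^{2} = \left(\left(- \frac{35}{11}\right) \left(- \frac{1}{46}\right) + 76\right) \left(-1\right)^{2} = \left(\frac{35}{506} + 76\right) 1 = \frac{38491}{506} \cdot 1 = \frac{38491}{506}$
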